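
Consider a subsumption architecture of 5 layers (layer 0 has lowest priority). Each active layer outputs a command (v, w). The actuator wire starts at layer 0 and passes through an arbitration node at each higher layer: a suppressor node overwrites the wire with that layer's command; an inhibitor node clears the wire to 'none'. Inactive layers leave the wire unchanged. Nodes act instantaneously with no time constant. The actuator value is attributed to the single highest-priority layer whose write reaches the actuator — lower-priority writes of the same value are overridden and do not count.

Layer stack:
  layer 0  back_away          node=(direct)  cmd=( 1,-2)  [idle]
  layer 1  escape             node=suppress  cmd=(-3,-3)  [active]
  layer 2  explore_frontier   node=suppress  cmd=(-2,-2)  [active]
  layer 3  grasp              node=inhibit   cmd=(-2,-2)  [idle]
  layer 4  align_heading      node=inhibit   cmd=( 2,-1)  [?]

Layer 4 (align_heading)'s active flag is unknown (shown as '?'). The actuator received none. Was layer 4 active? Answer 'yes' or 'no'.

If layer 4 is active=yes:
  actuator would be none
If layer 4 is active=no:
  actuator would be (-2, -2)
Observed none, so layer 4 was active.

yes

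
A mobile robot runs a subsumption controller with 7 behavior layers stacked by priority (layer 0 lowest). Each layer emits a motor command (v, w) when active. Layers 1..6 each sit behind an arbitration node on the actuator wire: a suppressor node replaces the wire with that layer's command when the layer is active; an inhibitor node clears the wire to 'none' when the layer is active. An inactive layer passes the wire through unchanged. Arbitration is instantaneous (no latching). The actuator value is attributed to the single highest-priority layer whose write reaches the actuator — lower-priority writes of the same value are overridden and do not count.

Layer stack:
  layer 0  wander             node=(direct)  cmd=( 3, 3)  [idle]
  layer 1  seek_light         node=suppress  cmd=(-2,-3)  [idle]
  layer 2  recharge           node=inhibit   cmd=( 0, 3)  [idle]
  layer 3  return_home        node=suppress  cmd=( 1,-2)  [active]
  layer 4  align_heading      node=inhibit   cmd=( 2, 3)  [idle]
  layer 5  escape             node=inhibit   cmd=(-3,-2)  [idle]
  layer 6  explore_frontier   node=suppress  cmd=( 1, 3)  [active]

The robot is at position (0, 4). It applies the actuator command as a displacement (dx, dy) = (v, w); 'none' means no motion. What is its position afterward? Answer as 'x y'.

1 7

L0 wander: idle → wire = none
L1 seek_light: idle → wire stays none
L2 recharge: idle → wire stays none
L3 return_home: active, suppressor → wire = (1, -2)
L4 align_heading: idle → wire stays (1, -2)
L5 escape: idle → wire stays (1, -2)
L6 explore_frontier: active, suppressor → wire = (1, 3)
actuator = (1, 3)
position: (0, 4) + (1, 3) = (1, 7)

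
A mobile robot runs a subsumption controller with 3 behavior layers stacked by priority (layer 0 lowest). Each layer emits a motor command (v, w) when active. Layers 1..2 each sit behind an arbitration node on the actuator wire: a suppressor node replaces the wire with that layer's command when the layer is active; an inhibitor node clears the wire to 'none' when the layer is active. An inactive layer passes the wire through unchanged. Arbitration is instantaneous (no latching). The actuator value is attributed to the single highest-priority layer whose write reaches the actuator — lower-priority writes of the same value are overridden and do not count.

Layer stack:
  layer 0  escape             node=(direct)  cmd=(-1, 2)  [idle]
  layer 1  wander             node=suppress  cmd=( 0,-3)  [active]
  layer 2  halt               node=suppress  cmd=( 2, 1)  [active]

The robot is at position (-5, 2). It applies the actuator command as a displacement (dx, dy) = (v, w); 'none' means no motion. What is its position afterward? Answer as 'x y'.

[0] escape off; wire := none
[1] wander on (suppress); wire := (0, -3)
[2] halt on (suppress); wire := (2, 1)
output (2, 1)
position: (-5, 2) + (2, 1) = (-3, 3)

-3 3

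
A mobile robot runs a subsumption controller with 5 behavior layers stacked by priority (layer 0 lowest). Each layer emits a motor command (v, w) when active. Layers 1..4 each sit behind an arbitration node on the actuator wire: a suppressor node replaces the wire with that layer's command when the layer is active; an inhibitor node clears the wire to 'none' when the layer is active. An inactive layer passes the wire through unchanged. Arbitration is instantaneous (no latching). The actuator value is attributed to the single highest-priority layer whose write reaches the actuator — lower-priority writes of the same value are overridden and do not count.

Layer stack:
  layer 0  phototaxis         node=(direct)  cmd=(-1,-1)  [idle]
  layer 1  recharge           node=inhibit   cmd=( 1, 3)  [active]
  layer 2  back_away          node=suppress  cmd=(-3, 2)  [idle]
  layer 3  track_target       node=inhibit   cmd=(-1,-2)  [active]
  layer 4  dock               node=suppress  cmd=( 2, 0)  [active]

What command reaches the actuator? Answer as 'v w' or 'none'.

2 0

L0 phototaxis: idle → wire = none
L1 recharge: active, inhibitor → wire = none
L2 back_away: idle → wire stays none
L3 track_target: active, inhibitor → wire = none
L4 dock: active, suppressor → wire = (2, 0)
actuator = (2, 0)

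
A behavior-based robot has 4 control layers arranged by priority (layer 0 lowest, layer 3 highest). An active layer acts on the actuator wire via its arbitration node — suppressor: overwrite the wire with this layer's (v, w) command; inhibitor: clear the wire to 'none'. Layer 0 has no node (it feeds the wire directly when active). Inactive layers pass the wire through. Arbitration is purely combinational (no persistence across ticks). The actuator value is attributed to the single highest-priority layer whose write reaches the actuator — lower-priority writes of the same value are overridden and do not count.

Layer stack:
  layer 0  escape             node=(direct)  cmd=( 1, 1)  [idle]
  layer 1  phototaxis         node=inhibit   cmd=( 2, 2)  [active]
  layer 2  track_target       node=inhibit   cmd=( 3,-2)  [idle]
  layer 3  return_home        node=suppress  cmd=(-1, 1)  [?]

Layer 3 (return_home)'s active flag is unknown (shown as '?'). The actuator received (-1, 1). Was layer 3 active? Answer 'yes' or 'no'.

yes

If layer 3 is active=yes:
  actuator would be (-1, 1)
If layer 3 is active=no:
  actuator would be none
Observed (-1, 1), so layer 3 was active.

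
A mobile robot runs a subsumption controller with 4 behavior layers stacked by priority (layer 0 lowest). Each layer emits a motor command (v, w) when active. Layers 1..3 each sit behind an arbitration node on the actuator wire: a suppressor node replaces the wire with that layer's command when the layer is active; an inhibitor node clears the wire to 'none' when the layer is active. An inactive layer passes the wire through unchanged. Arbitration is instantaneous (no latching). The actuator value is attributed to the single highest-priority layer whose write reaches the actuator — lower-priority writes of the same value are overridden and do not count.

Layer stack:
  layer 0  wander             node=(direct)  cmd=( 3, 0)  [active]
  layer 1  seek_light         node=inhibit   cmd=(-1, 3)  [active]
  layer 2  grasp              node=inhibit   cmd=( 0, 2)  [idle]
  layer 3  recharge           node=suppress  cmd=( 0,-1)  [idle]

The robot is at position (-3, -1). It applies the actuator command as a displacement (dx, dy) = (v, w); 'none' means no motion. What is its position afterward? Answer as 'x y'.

L0 wander: active, feeds wire = (3, 0)
L1 seek_light: active, inhibitor → wire = none
L2 grasp: idle → wire stays none
L3 recharge: idle → wire stays none
actuator = none
position: (-3, -1) + none = (-3, -1)

-3 -1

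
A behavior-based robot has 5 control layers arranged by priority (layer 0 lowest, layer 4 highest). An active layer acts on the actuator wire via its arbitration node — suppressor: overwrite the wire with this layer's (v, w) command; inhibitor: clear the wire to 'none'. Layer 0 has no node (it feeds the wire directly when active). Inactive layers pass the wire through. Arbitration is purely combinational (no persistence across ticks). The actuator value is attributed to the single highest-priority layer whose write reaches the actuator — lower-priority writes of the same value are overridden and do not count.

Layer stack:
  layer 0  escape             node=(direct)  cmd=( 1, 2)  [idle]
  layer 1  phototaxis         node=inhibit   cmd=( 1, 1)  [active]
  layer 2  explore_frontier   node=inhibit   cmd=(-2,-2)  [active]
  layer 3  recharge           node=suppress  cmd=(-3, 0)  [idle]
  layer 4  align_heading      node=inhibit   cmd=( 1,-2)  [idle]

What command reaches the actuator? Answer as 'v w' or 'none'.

[0] escape off; wire := none
[1] phototaxis on (inhibit); wire := none
[2] explore_frontier on (inhibit); wire := none
[3] recharge off; pass none
[4] align_heading off; pass none
output none

none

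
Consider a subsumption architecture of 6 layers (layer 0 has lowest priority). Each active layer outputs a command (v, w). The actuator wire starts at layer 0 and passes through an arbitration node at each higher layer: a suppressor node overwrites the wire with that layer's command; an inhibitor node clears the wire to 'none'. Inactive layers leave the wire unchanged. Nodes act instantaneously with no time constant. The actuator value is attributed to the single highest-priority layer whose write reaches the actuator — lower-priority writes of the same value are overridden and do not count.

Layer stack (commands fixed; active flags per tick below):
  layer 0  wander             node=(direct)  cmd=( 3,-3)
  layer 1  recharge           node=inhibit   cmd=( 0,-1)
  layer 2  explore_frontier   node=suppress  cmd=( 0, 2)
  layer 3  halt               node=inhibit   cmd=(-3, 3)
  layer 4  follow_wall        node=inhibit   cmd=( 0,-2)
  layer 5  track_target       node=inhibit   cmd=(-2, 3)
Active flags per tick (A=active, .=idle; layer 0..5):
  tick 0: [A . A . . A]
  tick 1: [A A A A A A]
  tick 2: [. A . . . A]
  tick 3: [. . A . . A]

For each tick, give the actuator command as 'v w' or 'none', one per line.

tick 0:
  [0] wander on; wire := (3, -3)
  [1] recharge off; pass (3, -3)
  [2] explore_frontier on (suppress); wire := (0, 2)
  [3] halt off; pass (0, 2)
  [4] follow_wall off; pass (0, 2)
  [5] track_target on (inhibit); wire := none
  output none
tick 1:
  [0] wander on; wire := (3, -3)
  [1] recharge on (inhibit); wire := none
  [2] explore_frontier on (suppress); wire := (0, 2)
  [3] halt on (inhibit); wire := none
  [4] follow_wall on (inhibit); wire := none
  [5] track_target on (inhibit); wire := none
  output none
tick 2:
  [0] wander off; wire := none
  [1] recharge on (inhibit); wire := none
  [2] explore_frontier off; pass none
  [3] halt off; pass none
  [4] follow_wall off; pass none
  [5] track_target on (inhibit); wire := none
  output none
tick 3:
  [0] wander off; wire := none
  [1] recharge off; pass none
  [2] explore_frontier on (suppress); wire := (0, 2)
  [3] halt off; pass (0, 2)
  [4] follow_wall off; pass (0, 2)
  [5] track_target on (inhibit); wire := none
  output none

none
none
none
none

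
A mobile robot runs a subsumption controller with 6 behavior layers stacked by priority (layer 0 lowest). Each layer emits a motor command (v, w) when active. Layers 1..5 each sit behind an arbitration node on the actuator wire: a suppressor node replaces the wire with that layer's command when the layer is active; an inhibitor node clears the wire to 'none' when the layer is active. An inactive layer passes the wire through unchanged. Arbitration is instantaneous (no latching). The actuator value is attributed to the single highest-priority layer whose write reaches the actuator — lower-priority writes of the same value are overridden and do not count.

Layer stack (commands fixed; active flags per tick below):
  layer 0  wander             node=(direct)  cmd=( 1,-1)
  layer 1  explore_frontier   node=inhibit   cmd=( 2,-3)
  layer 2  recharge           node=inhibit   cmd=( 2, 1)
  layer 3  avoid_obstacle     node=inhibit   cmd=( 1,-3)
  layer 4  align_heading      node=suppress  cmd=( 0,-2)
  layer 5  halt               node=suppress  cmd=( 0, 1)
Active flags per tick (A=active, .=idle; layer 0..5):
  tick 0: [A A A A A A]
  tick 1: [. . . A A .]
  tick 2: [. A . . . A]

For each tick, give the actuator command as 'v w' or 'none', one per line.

tick 0:
  L0 wander: active, feeds wire = (1, -1)
  L1 explore_frontier: active, inhibitor → wire = none
  L2 recharge: active, inhibitor → wire = none
  L3 avoid_obstacle: active, inhibitor → wire = none
  L4 align_heading: active, suppressor → wire = (0, -2)
  L5 halt: active, suppressor → wire = (0, 1)
  actuator = (0, 1)
tick 1:
  L0 wander: idle → wire = none
  L1 explore_frontier: idle → wire stays none
  L2 recharge: idle → wire stays none
  L3 avoid_obstacle: active, inhibitor → wire = none
  L4 align_heading: active, suppressor → wire = (0, -2)
  L5 halt: idle → wire stays (0, -2)
  actuator = (0, -2)
tick 2:
  L0 wander: idle → wire = none
  L1 explore_frontier: active, inhibitor → wire = none
  L2 recharge: idle → wire stays none
  L3 avoid_obstacle: idle → wire stays none
  L4 align_heading: idle → wire stays none
  L5 halt: active, suppressor → wire = (0, 1)
  actuator = (0, 1)

0 1
0 -2
0 1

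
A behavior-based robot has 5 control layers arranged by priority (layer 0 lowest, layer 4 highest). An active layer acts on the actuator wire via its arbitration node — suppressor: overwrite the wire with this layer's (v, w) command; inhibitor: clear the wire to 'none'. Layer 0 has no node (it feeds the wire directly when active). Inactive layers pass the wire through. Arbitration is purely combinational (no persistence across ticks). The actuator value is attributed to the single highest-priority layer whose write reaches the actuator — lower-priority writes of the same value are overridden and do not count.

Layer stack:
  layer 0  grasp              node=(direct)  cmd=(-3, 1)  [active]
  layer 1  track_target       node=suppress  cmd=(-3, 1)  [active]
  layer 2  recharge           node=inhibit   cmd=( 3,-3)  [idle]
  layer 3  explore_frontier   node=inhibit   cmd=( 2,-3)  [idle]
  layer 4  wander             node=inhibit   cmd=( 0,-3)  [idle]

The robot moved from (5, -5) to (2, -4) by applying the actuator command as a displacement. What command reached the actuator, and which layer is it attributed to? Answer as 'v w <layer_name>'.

displacement = (2, -4) − (5, -5) = (-3, 1)
layer 0 (grasp) active — direct: (-3, 1)
layer 1 (track_target) active — suppresses: (-3, 1)
layer 2 (recharge) idle — unchanged: (-3, 1)
layer 3 (explore_frontier) idle — unchanged: (-3, 1)
layer 4 (wander) idle — unchanged: (-3, 1)
→ actuator (-3, 1) — from layer 1 (track_target)

-3 1 track_target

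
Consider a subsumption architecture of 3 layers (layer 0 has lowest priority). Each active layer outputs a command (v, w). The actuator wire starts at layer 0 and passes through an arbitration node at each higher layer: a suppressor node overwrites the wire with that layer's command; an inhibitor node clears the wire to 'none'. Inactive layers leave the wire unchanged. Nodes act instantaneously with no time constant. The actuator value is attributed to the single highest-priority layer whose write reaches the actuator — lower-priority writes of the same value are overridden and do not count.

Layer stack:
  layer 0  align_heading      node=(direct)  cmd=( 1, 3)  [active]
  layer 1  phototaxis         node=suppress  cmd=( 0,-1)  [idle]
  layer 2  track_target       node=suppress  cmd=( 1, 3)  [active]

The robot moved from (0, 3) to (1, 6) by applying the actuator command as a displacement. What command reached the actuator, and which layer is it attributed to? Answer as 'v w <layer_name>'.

displacement = (1, 6) − (0, 3) = (1, 3)
[0] align_heading on; wire := (1, 3)
[1] phototaxis off; pass (1, 3)
[2] track_target on (suppress); wire := (1, 3)
output (1, 3) — from layer 2 (track_target)

1 3 track_target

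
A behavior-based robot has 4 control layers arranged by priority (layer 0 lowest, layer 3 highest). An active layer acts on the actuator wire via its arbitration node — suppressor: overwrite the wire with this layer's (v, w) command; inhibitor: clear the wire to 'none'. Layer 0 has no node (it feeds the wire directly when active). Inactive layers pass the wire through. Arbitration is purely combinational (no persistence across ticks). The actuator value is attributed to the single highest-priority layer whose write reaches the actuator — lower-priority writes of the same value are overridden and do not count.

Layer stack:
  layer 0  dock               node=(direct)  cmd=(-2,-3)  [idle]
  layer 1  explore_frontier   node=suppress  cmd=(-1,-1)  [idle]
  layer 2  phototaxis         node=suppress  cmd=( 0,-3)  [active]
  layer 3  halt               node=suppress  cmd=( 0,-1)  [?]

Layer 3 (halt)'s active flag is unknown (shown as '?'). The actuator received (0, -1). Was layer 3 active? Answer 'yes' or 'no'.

yes

If layer 3 is active=yes:
  actuator would be (0, -1)
If layer 3 is active=no:
  actuator would be (0, -3)
Observed (0, -1), so layer 3 was active.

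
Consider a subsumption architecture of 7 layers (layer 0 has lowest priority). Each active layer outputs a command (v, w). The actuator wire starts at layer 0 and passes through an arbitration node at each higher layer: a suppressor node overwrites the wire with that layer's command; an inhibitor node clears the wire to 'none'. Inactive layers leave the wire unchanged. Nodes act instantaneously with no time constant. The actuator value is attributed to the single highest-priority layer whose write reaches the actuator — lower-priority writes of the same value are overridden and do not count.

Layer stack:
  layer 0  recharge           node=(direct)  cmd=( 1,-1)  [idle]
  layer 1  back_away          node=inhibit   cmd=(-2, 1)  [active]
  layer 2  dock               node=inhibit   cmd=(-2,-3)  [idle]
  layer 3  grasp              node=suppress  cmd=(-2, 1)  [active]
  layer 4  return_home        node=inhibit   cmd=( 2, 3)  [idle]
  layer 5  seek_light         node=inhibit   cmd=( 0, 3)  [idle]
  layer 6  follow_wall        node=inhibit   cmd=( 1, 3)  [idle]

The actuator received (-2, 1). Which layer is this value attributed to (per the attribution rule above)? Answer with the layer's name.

grasp

[0] recharge off; wire := none
[1] back_away on (inhibit); wire := none
[2] dock off; pass none
[3] grasp on (suppress); wire := (-2, 1)
[4] return_home off; pass (-2, 1)
[5] seek_light off; pass (-2, 1)
[6] follow_wall off; pass (-2, 1)
output (-2, 1)
last writer: layer 3 = grasp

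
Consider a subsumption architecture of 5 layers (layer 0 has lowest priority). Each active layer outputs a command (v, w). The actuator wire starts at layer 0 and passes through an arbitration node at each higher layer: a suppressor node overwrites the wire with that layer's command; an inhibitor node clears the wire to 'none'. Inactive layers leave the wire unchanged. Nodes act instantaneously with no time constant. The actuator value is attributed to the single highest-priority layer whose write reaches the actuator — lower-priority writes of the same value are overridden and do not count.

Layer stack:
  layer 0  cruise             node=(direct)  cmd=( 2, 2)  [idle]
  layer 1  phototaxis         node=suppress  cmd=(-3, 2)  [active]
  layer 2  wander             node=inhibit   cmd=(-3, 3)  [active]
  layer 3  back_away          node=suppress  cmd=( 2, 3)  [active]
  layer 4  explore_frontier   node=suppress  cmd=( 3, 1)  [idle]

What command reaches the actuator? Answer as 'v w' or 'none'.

layer 0 (cruise) idle — none
layer 1 (phototaxis) active — suppresses: (-3, 2)
layer 2 (wander) active — inhibits: none
layer 3 (back_away) active — suppresses: (2, 3)
layer 4 (explore_frontier) idle — unchanged: (2, 3)
→ actuator (2, 3)

2 3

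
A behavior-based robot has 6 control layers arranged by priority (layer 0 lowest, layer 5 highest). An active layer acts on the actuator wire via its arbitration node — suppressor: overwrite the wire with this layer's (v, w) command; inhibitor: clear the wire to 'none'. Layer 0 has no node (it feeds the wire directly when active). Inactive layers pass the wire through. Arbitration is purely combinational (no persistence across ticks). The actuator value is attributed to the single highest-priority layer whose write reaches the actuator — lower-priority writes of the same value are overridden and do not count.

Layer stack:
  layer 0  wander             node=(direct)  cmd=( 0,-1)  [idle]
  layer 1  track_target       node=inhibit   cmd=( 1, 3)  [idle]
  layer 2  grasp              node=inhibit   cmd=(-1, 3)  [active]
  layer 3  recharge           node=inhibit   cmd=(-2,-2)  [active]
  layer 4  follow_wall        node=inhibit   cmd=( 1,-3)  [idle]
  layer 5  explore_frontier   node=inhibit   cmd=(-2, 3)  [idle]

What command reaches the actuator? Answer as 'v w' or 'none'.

none

L0 wander: idle → wire = none
L1 track_target: idle → wire stays none
L2 grasp: active, inhibitor → wire = none
L3 recharge: active, inhibitor → wire = none
L4 follow_wall: idle → wire stays none
L5 explore_frontier: idle → wire stays none
actuator = none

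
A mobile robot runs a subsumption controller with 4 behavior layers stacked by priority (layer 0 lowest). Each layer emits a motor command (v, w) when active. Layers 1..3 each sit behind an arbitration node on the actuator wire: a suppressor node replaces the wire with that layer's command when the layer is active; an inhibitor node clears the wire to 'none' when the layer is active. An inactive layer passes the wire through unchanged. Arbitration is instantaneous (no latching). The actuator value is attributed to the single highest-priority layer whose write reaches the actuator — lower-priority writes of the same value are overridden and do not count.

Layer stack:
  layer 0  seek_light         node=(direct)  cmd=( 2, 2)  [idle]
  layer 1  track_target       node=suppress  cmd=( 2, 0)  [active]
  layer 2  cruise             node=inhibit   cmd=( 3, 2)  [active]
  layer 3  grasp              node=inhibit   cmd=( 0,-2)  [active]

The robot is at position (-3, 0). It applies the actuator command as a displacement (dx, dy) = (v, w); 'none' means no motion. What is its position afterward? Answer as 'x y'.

-3 0

layer 0 (seek_light) idle — none
layer 1 (track_target) active — suppresses: (2, 0)
layer 2 (cruise) active — inhibits: none
layer 3 (grasp) active — inhibits: none
→ actuator none
position: (-3, 0) + none = (-3, 0)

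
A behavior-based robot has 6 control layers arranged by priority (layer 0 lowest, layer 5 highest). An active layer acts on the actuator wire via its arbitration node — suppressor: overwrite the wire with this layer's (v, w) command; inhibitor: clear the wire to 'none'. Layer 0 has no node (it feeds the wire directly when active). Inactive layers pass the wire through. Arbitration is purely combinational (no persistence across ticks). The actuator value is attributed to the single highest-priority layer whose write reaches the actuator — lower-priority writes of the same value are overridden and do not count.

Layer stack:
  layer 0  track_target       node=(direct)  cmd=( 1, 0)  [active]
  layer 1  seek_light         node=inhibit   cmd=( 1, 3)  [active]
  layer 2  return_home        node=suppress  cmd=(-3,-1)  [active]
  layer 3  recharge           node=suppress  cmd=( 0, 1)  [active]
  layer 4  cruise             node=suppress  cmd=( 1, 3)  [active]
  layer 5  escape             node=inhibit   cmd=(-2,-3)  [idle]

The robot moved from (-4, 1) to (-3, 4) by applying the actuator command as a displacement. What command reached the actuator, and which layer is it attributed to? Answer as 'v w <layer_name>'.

displacement = (-3, 4) − (-4, 1) = (1, 3)
layer 0 (track_target) active — direct: (1, 0)
layer 1 (seek_light) active — inhibits: none
layer 2 (return_home) active — suppresses: (-3, -1)
layer 3 (recharge) active — suppresses: (0, 1)
layer 4 (cruise) active — suppresses: (1, 3)
layer 5 (escape) idle — unchanged: (1, 3)
→ actuator (1, 3) — from layer 4 (cruise)

1 3 cruise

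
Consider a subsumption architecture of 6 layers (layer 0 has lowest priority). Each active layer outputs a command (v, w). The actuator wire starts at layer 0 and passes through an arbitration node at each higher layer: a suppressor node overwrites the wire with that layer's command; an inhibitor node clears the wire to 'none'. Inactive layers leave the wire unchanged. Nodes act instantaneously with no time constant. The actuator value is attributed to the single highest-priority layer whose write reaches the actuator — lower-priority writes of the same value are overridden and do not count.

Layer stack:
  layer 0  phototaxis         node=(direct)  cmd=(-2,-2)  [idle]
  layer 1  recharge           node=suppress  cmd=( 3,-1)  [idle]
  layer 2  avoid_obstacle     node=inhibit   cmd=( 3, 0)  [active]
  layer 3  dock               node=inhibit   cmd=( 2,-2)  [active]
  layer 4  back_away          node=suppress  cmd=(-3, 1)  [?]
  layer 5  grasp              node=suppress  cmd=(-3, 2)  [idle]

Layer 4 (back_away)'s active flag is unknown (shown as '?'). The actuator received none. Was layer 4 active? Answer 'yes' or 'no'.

no

If layer 4 is active=yes:
  actuator would be (-3, 1)
If layer 4 is active=no:
  actuator would be none
Observed none, so layer 4 was idle.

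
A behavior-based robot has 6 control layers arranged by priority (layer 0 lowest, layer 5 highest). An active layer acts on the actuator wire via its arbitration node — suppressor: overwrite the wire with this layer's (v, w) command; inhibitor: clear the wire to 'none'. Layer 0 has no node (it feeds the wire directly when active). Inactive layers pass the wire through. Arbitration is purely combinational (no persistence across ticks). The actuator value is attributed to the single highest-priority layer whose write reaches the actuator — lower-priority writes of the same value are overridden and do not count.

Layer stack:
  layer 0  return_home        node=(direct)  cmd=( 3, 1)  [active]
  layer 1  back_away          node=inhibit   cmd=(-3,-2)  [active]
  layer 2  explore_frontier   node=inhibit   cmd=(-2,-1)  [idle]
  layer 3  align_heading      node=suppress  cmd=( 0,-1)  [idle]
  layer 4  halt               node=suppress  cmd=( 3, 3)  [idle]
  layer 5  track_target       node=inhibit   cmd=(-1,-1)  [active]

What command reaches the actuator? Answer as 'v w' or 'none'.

[0] return_home on; wire := (3, 1)
[1] back_away on (inhibit); wire := none
[2] explore_frontier off; pass none
[3] align_heading off; pass none
[4] halt off; pass none
[5] track_target on (inhibit); wire := none
output none

none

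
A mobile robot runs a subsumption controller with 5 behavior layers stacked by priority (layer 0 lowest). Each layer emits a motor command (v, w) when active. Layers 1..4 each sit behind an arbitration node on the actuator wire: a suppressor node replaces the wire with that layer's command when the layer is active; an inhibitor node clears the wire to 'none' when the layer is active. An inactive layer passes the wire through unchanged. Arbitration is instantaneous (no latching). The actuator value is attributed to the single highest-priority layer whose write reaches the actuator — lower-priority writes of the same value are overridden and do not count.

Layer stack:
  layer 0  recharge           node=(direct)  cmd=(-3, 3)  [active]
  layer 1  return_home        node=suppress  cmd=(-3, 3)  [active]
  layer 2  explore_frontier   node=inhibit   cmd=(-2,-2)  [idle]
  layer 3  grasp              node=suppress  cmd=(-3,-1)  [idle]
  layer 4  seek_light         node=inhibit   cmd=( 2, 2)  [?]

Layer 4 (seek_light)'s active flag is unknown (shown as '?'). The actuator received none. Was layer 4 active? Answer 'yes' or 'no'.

If layer 4 is active=yes:
  actuator would be none
If layer 4 is active=no:
  actuator would be (-3, 3)
Observed none, so layer 4 was active.

yes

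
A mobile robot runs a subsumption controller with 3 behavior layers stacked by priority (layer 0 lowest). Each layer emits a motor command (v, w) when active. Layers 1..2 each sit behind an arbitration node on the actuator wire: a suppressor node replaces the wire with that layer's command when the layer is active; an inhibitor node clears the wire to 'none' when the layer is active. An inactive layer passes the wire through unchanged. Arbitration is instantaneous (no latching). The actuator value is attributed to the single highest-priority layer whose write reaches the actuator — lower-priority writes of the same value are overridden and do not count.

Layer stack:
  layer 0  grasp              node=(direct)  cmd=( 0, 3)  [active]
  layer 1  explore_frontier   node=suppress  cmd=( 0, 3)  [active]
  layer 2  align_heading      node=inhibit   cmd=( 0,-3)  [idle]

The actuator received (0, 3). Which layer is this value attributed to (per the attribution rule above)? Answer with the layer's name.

L0 grasp: active, feeds wire = (0, 3)
L1 explore_frontier: active, suppressor → wire = (0, 3)
L2 align_heading: idle → wire stays (0, 3)
actuator = (0, 3)
last writer: layer 1 = explore_frontier

explore_frontier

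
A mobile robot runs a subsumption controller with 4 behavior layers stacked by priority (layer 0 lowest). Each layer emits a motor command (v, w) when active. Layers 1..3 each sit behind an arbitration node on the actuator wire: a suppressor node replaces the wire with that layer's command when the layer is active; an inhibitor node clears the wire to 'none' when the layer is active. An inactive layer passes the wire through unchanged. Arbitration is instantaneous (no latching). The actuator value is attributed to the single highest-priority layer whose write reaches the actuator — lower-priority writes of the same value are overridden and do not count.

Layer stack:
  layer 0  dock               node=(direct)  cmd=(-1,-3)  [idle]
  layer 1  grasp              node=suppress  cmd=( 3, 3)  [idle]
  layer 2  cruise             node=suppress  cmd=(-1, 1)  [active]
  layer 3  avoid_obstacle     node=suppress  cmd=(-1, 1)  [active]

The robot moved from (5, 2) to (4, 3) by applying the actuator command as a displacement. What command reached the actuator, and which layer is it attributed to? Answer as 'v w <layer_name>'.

displacement = (4, 3) − (5, 2) = (-1, 1)
layer 0 (dock) idle — none
layer 1 (grasp) idle — unchanged: none
layer 2 (cruise) active — suppresses: (-1, 1)
layer 3 (avoid_obstacle) active — suppresses: (-1, 1)
→ actuator (-1, 1) — from layer 3 (avoid_obstacle)

-1 1 avoid_obstacle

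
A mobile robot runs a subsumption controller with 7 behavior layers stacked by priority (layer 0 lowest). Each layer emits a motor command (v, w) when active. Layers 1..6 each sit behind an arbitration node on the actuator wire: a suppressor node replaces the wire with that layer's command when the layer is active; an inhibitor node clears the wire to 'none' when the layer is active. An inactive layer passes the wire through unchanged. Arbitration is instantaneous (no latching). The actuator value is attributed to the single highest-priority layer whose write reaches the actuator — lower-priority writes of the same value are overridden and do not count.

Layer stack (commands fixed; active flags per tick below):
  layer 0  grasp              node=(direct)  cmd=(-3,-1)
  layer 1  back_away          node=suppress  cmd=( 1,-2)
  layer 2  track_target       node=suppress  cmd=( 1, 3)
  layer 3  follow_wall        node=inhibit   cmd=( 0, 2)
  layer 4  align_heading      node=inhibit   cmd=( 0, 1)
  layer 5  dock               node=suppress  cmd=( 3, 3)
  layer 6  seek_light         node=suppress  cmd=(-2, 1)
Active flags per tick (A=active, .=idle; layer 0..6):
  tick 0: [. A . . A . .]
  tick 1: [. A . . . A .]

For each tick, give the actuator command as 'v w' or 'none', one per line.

tick 0:
  [0] grasp off; wire := none
  [1] back_away on (suppress); wire := (1, -2)
  [2] track_target off; pass (1, -2)
  [3] follow_wall off; pass (1, -2)
  [4] align_heading on (inhibit); wire := none
  [5] dock off; pass none
  [6] seek_light off; pass none
  output none
tick 1:
  [0] grasp off; wire := none
  [1] back_away on (suppress); wire := (1, -2)
  [2] track_target off; pass (1, -2)
  [3] follow_wall off; pass (1, -2)
  [4] align_heading off; pass (1, -2)
  [5] dock on (suppress); wire := (3, 3)
  [6] seek_light off; pass (3, 3)
  output (3, 3)

none
3 3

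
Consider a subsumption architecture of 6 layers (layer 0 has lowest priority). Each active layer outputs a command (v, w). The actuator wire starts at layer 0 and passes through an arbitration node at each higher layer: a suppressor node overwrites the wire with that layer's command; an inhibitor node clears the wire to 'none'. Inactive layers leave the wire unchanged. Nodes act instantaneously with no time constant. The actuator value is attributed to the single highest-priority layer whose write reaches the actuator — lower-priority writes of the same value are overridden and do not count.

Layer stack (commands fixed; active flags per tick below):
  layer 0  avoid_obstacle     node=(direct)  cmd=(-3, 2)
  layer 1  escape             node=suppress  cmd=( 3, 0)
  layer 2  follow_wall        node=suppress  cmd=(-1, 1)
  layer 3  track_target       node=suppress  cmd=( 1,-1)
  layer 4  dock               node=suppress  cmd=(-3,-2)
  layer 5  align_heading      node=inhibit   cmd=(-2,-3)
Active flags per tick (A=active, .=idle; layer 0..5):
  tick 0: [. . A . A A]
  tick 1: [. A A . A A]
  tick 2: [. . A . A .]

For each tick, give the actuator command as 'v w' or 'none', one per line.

tick 0:
  layer 0 (avoid_obstacle) idle — none
  layer 1 (escape) idle — unchanged: none
  layer 2 (follow_wall) active — suppresses: (-1, 1)
  layer 3 (track_target) idle — unchanged: (-1, 1)
  layer 4 (dock) active — suppresses: (-3, -2)
  layer 5 (align_heading) active — inhibits: none
  → actuator none
tick 1:
  layer 0 (avoid_obstacle) idle — none
  layer 1 (escape) active — suppresses: (3, 0)
  layer 2 (follow_wall) active — suppresses: (-1, 1)
  layer 3 (track_target) idle — unchanged: (-1, 1)
  layer 4 (dock) active — suppresses: (-3, -2)
  layer 5 (align_heading) active — inhibits: none
  → actuator none
tick 2:
  layer 0 (avoid_obstacle) idle — none
  layer 1 (escape) idle — unchanged: none
  layer 2 (follow_wall) active — suppresses: (-1, 1)
  layer 3 (track_target) idle — unchanged: (-1, 1)
  layer 4 (dock) active — suppresses: (-3, -2)
  layer 5 (align_heading) idle — unchanged: (-3, -2)
  → actuator (-3, -2)

none
none
-3 -2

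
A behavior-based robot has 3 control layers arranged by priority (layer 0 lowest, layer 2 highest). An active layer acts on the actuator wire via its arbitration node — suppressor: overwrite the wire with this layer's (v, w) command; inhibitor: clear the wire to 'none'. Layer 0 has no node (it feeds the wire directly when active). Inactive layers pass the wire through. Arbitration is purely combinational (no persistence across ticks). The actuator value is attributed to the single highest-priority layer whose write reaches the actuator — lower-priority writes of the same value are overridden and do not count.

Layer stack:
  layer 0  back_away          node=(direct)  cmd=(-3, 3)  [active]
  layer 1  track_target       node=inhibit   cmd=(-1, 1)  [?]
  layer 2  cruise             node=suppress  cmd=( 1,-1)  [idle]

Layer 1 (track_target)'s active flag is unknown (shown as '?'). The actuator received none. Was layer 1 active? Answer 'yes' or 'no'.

If layer 1 is active=yes:
  actuator would be none
If layer 1 is active=no:
  actuator would be (-3, 3)
Observed none, so layer 1 was active.

yes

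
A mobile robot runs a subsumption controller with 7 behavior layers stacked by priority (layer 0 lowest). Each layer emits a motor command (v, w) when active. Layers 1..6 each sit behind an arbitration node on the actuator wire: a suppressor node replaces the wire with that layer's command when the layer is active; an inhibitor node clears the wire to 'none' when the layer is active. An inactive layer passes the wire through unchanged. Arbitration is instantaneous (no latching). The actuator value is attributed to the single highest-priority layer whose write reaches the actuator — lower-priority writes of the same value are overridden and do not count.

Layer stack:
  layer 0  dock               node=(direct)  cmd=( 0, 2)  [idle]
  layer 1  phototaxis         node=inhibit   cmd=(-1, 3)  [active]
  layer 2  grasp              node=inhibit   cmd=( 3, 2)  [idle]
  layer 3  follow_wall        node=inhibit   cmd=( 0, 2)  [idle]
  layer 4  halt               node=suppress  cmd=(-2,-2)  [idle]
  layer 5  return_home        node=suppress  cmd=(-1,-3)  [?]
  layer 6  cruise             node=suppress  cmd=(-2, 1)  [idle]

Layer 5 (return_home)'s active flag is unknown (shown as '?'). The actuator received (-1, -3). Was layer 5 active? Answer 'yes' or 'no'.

If layer 5 is active=yes:
  actuator would be (-1, -3)
If layer 5 is active=no:
  actuator would be none
Observed (-1, -3), so layer 5 was active.

yes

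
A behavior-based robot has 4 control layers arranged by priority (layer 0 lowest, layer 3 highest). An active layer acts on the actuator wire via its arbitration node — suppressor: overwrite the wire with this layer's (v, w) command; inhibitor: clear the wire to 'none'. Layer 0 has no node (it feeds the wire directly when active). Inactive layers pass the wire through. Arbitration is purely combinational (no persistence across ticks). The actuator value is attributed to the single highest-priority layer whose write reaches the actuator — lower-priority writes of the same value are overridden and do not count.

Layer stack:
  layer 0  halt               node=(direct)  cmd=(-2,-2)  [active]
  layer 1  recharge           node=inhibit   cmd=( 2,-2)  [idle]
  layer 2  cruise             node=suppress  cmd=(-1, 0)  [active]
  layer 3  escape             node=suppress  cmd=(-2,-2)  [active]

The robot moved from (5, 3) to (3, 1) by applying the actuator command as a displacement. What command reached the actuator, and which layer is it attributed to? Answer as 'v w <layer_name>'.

displacement = (3, 1) − (5, 3) = (-2, -2)
L0 halt: active, feeds wire = (-2, -2)
L1 recharge: idle → wire stays (-2, -2)
L2 cruise: active, suppressor → wire = (-1, 0)
L3 escape: active, suppressor → wire = (-2, -2)
actuator = (-2, -2) — from layer 3 (escape)

-2 -2 escape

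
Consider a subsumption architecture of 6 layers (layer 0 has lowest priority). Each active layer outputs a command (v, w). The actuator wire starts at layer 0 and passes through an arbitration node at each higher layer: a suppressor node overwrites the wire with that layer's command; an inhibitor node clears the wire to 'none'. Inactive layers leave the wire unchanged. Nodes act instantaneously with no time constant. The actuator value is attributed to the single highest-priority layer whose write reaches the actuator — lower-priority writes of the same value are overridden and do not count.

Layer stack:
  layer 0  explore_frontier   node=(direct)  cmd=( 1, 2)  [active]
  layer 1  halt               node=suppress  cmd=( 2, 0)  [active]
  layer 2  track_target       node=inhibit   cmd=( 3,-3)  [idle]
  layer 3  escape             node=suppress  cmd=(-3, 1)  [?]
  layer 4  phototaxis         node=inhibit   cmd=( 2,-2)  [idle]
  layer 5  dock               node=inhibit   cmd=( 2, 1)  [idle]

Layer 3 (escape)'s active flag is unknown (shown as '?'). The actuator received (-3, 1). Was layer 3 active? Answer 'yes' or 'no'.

If layer 3 is active=yes:
  actuator would be (-3, 1)
If layer 3 is active=no:
  actuator would be (2, 0)
Observed (-3, 1), so layer 3 was active.

yes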